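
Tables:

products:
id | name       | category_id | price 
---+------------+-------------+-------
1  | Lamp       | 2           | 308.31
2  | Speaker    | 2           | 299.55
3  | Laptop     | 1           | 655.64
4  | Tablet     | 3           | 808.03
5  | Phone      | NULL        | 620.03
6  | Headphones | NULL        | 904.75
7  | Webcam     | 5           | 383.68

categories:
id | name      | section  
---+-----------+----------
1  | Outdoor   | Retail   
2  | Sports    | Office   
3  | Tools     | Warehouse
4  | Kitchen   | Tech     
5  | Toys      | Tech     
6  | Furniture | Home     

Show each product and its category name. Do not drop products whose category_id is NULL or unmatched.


LEFT JOIN keeps every row from products (the left table); where category_id has no match in categories, the category columns become NULL. Walk through each product:
  - product 1 (Lamp): category_id=2 -> matches Sports
  - product 2 (Speaker): category_id=2 -> matches Sports
  - product 3 (Laptop): category_id=1 -> matches Outdoor
  - product 4 (Tablet): category_id=3 -> matches Tools
  - product 5 (Phone): category_id=NULL, no match -> kept with NULL
  - product 6 (Headphones): category_id=NULL, no match -> kept with NULL
  - product 7 (Webcam): category_id=5 -> matches Toys
All 7 rows appear; 2 have NULL category.

SQL:
SELECT a.name, b.name AS category
FROM products a
LEFT JOIN categories b ON a.category_id = b.id

Result:
name       | category
-----------+---------
Lamp       | Sports  
Speaker    | Sports  
Laptop     | Outdoor 
Tablet     | Tools   
Phone      | NULL    
Headphones | NULL    
Webcam     | Toys    


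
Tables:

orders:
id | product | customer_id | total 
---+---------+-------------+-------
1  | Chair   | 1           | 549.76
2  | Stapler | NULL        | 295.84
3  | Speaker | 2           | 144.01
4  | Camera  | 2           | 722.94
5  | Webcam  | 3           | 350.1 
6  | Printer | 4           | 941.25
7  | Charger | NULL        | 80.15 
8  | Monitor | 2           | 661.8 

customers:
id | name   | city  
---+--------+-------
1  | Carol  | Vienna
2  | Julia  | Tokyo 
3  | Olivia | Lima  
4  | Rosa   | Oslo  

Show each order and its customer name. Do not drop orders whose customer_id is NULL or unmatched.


LEFT JOIN keeps every row from orders (the left table); where customer_id has no match in customers, the customer columns become NULL. Walk through each order:
  - order 1 (Chair): customer_id=1 -> matches Carol
  - order 2 (Stapler): customer_id=NULL, no match -> kept with NULL
  - order 3 (Speaker): customer_id=2 -> matches Julia
  - order 4 (Camera): customer_id=2 -> matches Julia
  - order 5 (Webcam): customer_id=3 -> matches Olivia
  - order 6 (Printer): customer_id=4 -> matches Rosa
  - order 7 (Charger): customer_id=NULL, no match -> kept with NULL
  - order 8 (Monitor): customer_id=2 -> matches Julia
All 8 rows appear; 2 have NULL customer.

SQL:
SELECT a.product, b.name AS customer
FROM orders a
LEFT JOIN customers b ON a.customer_id = b.id

Result:
product | customer
--------+---------
Chair   | Carol   
Stapler | NULL    
Speaker | Julia   
Camera  | Julia   
Webcam  | Olivia  
Printer | Rosa    
Charger | NULL    
Monitor | Julia   


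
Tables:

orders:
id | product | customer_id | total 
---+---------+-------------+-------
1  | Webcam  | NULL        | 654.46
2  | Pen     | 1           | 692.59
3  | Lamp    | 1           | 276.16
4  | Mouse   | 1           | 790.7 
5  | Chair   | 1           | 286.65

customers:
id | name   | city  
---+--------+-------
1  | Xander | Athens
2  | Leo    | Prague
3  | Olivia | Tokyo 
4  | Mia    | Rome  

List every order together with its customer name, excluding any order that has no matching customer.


INNER JOIN keeps only orders rows whose customer_id matches an id in customers. Walk through each order:
  - order 1 (Webcam): customer_id=NULL, no match -> dropped
  - order 2 (Pen): customer_id=1 -> matches Xander
  - order 3 (Lamp): customer_id=1 -> matches Xander
  - order 4 (Mouse): customer_id=1 -> matches Xander
  - order 5 (Chair): customer_id=1 -> matches Xander
So 1 of 5 rows is dropped.

SQL:
SELECT a.product, b.name AS customer
FROM orders a
INNER JOIN customers b ON a.customer_id = b.id

Result:
product | customer
--------+---------
Pen     | Xander  
Lamp    | Xander  
Mouse   | Xander  
Chair   | Xander  


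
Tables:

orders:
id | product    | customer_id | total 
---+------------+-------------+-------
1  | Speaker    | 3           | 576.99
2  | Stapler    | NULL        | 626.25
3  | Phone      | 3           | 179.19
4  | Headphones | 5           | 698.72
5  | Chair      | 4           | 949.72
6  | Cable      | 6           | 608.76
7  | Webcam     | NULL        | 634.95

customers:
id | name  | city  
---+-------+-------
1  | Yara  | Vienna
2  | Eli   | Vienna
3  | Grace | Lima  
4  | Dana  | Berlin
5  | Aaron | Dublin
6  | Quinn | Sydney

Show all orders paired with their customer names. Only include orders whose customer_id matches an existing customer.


INNER JOIN keeps only orders rows whose customer_id matches an id in customers. Walk through each order:
  - order 1 (Speaker): customer_id=3 -> matches Grace
  - order 2 (Stapler): customer_id=NULL, no match -> dropped
  - order 3 (Phone): customer_id=3 -> matches Grace
  - order 4 (Headphones): customer_id=5 -> matches Aaron
  - order 5 (Chair): customer_id=4 -> matches Dana
  - order 6 (Cable): customer_id=6 -> matches Quinn
  - order 7 (Webcam): customer_id=NULL, no match -> dropped
So 2 of 7 rows are dropped.

SQL:
SELECT a.product, b.name AS customer
FROM orders a
INNER JOIN customers b ON a.customer_id = b.id

Result:
product    | customer
-----------+---------
Speaker    | Grace   
Phone      | Grace   
Headphones | Aaron   
Chair      | Dana    
Cable      | Quinn   


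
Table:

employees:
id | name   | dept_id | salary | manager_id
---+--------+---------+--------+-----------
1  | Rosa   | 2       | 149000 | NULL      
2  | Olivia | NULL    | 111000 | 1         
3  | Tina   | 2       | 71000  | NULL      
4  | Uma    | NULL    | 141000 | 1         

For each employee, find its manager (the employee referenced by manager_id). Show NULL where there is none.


This is a self-join: employees is joined to a second copy of itself, matching each row's manager_id to another row's id. Use LEFT JOIN so rows with manager_id=NULL are kept.
  - employee 1 (Rosa): manager_id=NULL -> NULL
  - employee 2 (Olivia): manager_id=1 -> Rosa
  - employee 3 (Tina): manager_id=NULL -> NULL
  - employee 4 (Uma): manager_id=1 -> Rosa

SQL:
SELECT a.name AS item, b.name AS manager
FROM employees a
LEFT JOIN employees b ON a.manager_id = b.id

Result:
item   | manager
-------+--------
Rosa   | NULL   
Olivia | Rosa   
Tina   | NULL   
Uma    | Rosa   


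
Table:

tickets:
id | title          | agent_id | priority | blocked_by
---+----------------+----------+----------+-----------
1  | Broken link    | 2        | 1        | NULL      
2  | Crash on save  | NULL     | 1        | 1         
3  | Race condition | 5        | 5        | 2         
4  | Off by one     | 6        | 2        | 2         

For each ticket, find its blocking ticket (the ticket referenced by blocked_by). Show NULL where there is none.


This is a self-join: tickets is joined to a second copy of itself, matching each row's blocked_by to another row's id. Use LEFT JOIN so rows with blocked_by=NULL are kept.
  - ticket 1 (Broken link): blocked_by=NULL -> NULL
  - ticket 2 (Crash on save): blocked_by=1 -> Broken link
  - ticket 3 (Race condition): blocked_by=2 -> Crash on save
  - ticket 4 (Off by one): blocked_by=2 -> Crash on save

SQL:
SELECT a.title AS item, b.title AS blocked_by
FROM tickets a
LEFT JOIN tickets b ON a.blocked_by = b.id

Result:
item           | blocked_by   
---------------+--------------
Broken link    | NULL         
Crash on save  | Broken link  
Race condition | Crash on save
Off by one     | Crash on save


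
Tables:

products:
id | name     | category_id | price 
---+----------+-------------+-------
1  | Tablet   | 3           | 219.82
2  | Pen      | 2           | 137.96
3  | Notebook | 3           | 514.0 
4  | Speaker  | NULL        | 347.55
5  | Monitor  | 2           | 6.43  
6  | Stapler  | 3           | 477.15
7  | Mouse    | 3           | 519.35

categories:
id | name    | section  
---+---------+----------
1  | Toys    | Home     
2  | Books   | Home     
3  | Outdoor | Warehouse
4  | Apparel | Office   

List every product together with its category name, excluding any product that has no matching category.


INNER JOIN keeps only products rows whose category_id matches an id in categories. Walk through each product:
  - product 1 (Tablet): category_id=3 -> matches Outdoor
  - product 2 (Pen): category_id=2 -> matches Books
  - product 3 (Notebook): category_id=3 -> matches Outdoor
  - product 4 (Speaker): category_id=NULL, no match -> dropped
  - product 5 (Monitor): category_id=2 -> matches Books
  - product 6 (Stapler): category_id=3 -> matches Outdoor
  - product 7 (Mouse): category_id=3 -> matches Outdoor
So 1 of 7 rows is dropped.

SQL:
SELECT a.name, b.name AS category
FROM products a
INNER JOIN categories b ON a.category_id = b.id

Result:
name     | category
---------+---------
Tablet   | Outdoor 
Pen      | Books   
Notebook | Outdoor 
Monitor  | Books   
Stapler  | Outdoor 
Mouse    | Outdoor 


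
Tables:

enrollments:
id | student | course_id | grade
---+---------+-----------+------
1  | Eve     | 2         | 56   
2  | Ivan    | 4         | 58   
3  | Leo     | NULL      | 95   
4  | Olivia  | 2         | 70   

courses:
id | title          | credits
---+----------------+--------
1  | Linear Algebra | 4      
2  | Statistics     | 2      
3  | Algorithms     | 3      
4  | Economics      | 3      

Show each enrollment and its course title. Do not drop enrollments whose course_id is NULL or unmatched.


LEFT JOIN keeps every row from enrollments (the left table); where course_id has no match in courses, the course columns become NULL. Walk through each enrollment:
  - enrollment 1 (Eve): course_id=2 -> matches Statistics
  - enrollment 2 (Ivan): course_id=4 -> matches Economics
  - enrollment 3 (Leo): course_id=NULL, no match -> kept with NULL
  - enrollment 4 (Olivia): course_id=2 -> matches Statistics
All 4 rows appear; 1 has NULL course.

SQL:
SELECT a.student, b.title AS course
FROM enrollments a
LEFT JOIN courses b ON a.course_id = b.id

Result:
student | course    
--------+-----------
Eve     | Statistics
Ivan    | Economics 
Leo     | NULL      
Olivia  | Statistics


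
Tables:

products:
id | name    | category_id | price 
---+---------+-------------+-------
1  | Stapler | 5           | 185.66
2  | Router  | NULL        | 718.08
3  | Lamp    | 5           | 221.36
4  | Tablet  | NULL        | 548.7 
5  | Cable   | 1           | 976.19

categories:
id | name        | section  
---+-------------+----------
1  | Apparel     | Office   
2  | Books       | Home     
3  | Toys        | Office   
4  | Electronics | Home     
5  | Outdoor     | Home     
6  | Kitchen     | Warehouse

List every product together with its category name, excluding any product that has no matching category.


INNER JOIN keeps only products rows whose category_id matches an id in categories. Walk through each product:
  - product 1 (Stapler): category_id=5 -> matches Outdoor
  - product 2 (Router): category_id=NULL, no match -> dropped
  - product 3 (Lamp): category_id=5 -> matches Outdoor
  - product 4 (Tablet): category_id=NULL, no match -> dropped
  - product 5 (Cable): category_id=1 -> matches Apparel
So 2 of 5 rows are dropped.

SQL:
SELECT a.name, b.name AS category
FROM products a
INNER JOIN categories b ON a.category_id = b.id

Result:
name    | category
--------+---------
Stapler | Outdoor 
Lamp    | Outdoor 
Cable   | Apparel 


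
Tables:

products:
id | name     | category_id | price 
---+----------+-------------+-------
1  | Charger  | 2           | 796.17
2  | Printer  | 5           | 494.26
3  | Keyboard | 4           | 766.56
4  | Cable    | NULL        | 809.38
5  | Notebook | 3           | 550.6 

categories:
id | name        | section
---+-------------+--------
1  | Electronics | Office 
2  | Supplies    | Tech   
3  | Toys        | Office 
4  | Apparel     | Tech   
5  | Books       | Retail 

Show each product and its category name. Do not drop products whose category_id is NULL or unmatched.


LEFT JOIN keeps every row from products (the left table); where category_id has no match in categories, the category columns become NULL. Walk through each product:
  - product 1 (Charger): category_id=2 -> matches Supplies
  - product 2 (Printer): category_id=5 -> matches Books
  - product 3 (Keyboard): category_id=4 -> matches Apparel
  - product 4 (Cable): category_id=NULL, no match -> kept with NULL
  - product 5 (Notebook): category_id=3 -> matches Toys
All 5 rows appear; 1 has NULL category.

SQL:
SELECT a.name, b.name AS category
FROM products a
LEFT JOIN categories b ON a.category_id = b.id

Result:
name     | category
---------+---------
Charger  | Supplies
Printer  | Books   
Keyboard | Apparel 
Cable    | NULL    
Notebook | Toys    


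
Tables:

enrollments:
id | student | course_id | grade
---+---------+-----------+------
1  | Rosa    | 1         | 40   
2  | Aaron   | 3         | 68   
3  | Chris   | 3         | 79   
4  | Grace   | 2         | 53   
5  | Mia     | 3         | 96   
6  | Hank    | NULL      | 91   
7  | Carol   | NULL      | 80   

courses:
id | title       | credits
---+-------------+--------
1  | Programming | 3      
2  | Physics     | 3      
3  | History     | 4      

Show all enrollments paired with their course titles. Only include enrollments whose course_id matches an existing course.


INNER JOIN keeps only enrollments rows whose course_id matches an id in courses. Walk through each enrollment:
  - enrollment 1 (Rosa): course_id=1 -> matches Programming
  - enrollment 2 (Aaron): course_id=3 -> matches History
  - enrollment 3 (Chris): course_id=3 -> matches History
  - enrollment 4 (Grace): course_id=2 -> matches Physics
  - enrollment 5 (Mia): course_id=3 -> matches History
  - enrollment 6 (Hank): course_id=NULL, no match -> dropped
  - enrollment 7 (Carol): course_id=NULL, no match -> dropped
So 2 of 7 rows are dropped.

SQL:
SELECT a.student, b.title AS course
FROM enrollments a
INNER JOIN courses b ON a.course_id = b.id

Result:
student | course     
--------+------------
Rosa    | Programming
Aaron   | History    
Chris   | History    
Grace   | Physics    
Mia     | History    


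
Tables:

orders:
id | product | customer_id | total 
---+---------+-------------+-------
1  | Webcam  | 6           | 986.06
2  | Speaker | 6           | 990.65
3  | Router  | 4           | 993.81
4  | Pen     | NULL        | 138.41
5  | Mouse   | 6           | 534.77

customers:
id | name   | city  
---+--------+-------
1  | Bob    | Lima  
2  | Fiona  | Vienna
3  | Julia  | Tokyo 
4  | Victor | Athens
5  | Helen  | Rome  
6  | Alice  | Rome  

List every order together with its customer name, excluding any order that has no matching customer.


INNER JOIN keeps only orders rows whose customer_id matches an id in customers. Walk through each order:
  - order 1 (Webcam): customer_id=6 -> matches Alice
  - order 2 (Speaker): customer_id=6 -> matches Alice
  - order 3 (Router): customer_id=4 -> matches Victor
  - order 4 (Pen): customer_id=NULL, no match -> dropped
  - order 5 (Mouse): customer_id=6 -> matches Alice
So 1 of 5 rows is dropped.

SQL:
SELECT a.product, b.name AS customer
FROM orders a
INNER JOIN customers b ON a.customer_id = b.id

Result:
product | customer
--------+---------
Webcam  | Alice   
Speaker | Alice   
Router  | Victor  
Mouse   | Alice   


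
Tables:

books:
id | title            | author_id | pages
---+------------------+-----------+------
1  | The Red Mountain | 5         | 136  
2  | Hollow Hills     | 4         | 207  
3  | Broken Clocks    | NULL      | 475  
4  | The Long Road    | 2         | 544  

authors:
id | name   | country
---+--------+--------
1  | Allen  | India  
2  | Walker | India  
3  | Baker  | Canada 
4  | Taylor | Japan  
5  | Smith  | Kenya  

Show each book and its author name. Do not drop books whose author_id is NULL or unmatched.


LEFT JOIN keeps every row from books (the left table); where author_id has no match in authors, the author columns become NULL. Walk through each book:
  - book 1 (The Red Mountain): author_id=5 -> matches Smith
  - book 2 (Hollow Hills): author_id=4 -> matches Taylor
  - book 3 (Broken Clocks): author_id=NULL, no match -> kept with NULL
  - book 4 (The Long Road): author_id=2 -> matches Walker
All 4 rows appear; 1 has NULL author.

SQL:
SELECT a.title, b.name AS author
FROM books a
LEFT JOIN authors b ON a.author_id = b.id

Result:
title            | author
-----------------+-------
The Red Mountain | Smith 
Hollow Hills     | Taylor
Broken Clocks    | NULL  
The Long Road    | Walker


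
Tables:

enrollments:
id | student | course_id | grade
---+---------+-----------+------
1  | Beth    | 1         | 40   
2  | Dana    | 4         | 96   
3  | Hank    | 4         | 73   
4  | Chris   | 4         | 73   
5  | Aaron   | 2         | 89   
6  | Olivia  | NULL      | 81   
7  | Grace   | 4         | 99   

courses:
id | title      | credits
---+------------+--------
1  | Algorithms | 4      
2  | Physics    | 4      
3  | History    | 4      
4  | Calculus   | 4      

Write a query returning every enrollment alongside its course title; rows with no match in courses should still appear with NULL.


LEFT JOIN keeps every row from enrollments (the left table); where course_id has no match in courses, the course columns become NULL. Walk through each enrollment:
  - enrollment 1 (Beth): course_id=1 -> matches Algorithms
  - enrollment 2 (Dana): course_id=4 -> matches Calculus
  - enrollment 3 (Hank): course_id=4 -> matches Calculus
  - enrollment 4 (Chris): course_id=4 -> matches Calculus
  - enrollment 5 (Aaron): course_id=2 -> matches Physics
  - enrollment 6 (Olivia): course_id=NULL, no match -> kept with NULL
  - enrollment 7 (Grace): course_id=4 -> matches Calculus
All 7 rows appear; 1 has NULL course.

SQL:
SELECT a.student, b.title AS course
FROM enrollments a
LEFT JOIN courses b ON a.course_id = b.id

Result:
student | course    
--------+-----------
Beth    | Algorithms
Dana    | Calculus  
Hank    | Calculus  
Chris   | Calculus  
Aaron   | Physics   
Olivia  | NULL      
Grace   | Calculus  


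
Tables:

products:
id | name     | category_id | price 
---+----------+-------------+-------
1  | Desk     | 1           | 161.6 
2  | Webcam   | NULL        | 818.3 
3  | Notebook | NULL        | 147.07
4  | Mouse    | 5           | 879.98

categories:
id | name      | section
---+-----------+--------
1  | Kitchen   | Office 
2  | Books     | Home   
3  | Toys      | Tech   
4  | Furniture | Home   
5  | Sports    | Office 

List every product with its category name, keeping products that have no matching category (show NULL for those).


LEFT JOIN keeps every row from products (the left table); where category_id has no match in categories, the category columns become NULL. Walk through each product:
  - product 1 (Desk): category_id=1 -> matches Kitchen
  - product 2 (Webcam): category_id=NULL, no match -> kept with NULL
  - product 3 (Notebook): category_id=NULL, no match -> kept with NULL
  - product 4 (Mouse): category_id=5 -> matches Sports
All 4 rows appear; 2 have NULL category.

SQL:
SELECT a.name, b.name AS category
FROM products a
LEFT JOIN categories b ON a.category_id = b.id

Result:
name     | category
---------+---------
Desk     | Kitchen 
Webcam   | NULL    
Notebook | NULL    
Mouse    | Sports  


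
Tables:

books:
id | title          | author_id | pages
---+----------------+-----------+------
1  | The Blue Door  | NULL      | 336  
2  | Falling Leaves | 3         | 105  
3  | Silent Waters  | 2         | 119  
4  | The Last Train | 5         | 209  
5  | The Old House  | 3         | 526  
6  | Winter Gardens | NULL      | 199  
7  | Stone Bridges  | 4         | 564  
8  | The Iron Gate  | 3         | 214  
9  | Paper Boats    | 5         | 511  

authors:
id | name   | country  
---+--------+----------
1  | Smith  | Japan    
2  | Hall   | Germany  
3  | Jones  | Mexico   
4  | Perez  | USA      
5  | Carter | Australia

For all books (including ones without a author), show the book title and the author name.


LEFT JOIN keeps every row from books (the left table); where author_id has no match in authors, the author columns become NULL. Walk through each book:
  - book 1 (The Blue Door): author_id=NULL, no match -> kept with NULL
  - book 2 (Falling Leaves): author_id=3 -> matches Jones
  - book 3 (Silent Waters): author_id=2 -> matches Hall
  - book 4 (The Last Train): author_id=5 -> matches Carter
  - book 5 (The Old House): author_id=3 -> matches Jones
  - book 6 (Winter Gardens): author_id=NULL, no match -> kept with NULL
  - book 7 (Stone Bridges): author_id=4 -> matches Perez
  - book 8 (The Iron Gate): author_id=3 -> matches Jones
  - book 9 (Paper Boats): author_id=5 -> matches Carter
All 9 rows appear; 2 have NULL author.

SQL:
SELECT a.title, b.name AS author
FROM books a
LEFT JOIN authors b ON a.author_id = b.id

Result:
title          | author
---------------+-------
The Blue Door  | NULL  
Falling Leaves | Jones 
Silent Waters  | Hall  
The Last Train | Carter
The Old House  | Jones 
Winter Gardens | NULL  
Stone Bridges  | Perez 
The Iron Gate  | Jones 
Paper Boats    | Carter


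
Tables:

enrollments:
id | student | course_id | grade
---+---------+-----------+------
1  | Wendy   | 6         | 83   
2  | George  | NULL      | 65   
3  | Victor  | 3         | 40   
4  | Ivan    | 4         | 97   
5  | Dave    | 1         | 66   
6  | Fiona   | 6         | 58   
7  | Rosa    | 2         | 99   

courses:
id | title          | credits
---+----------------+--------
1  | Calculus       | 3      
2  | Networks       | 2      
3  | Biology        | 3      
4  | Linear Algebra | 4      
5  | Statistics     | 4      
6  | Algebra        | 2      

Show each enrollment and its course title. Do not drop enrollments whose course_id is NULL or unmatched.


LEFT JOIN keeps every row from enrollments (the left table); where course_id has no match in courses, the course columns become NULL. Walk through each enrollment:
  - enrollment 1 (Wendy): course_id=6 -> matches Algebra
  - enrollment 2 (George): course_id=NULL, no match -> kept with NULL
  - enrollment 3 (Victor): course_id=3 -> matches Biology
  - enrollment 4 (Ivan): course_id=4 -> matches Linear Algebra
  - enrollment 5 (Dave): course_id=1 -> matches Calculus
  - enrollment 6 (Fiona): course_id=6 -> matches Algebra
  - enrollment 7 (Rosa): course_id=2 -> matches Networks
All 7 rows appear; 1 has NULL course.

SQL:
SELECT a.student, b.title AS course
FROM enrollments a
LEFT JOIN courses b ON a.course_id = b.id

Result:
student | course        
--------+---------------
Wendy   | Algebra       
George  | NULL          
Victor  | Biology       
Ivan    | Linear Algebra
Dave    | Calculus      
Fiona   | Algebra       
Rosa    | Networks      


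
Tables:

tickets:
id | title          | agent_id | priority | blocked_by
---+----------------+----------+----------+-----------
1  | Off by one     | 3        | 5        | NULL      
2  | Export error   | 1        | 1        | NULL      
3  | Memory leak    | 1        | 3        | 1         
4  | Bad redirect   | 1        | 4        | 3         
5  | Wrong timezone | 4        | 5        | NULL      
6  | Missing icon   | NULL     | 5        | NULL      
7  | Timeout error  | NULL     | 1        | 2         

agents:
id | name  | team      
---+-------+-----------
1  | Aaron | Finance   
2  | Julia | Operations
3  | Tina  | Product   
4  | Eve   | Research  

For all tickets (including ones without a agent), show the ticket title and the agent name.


LEFT JOIN keeps every row from tickets (the left table); where agent_id has no match in agents, the agent columns become NULL. Walk through each ticket:
  - ticket 1 (Off by one): agent_id=3 -> matches Tina
  - ticket 2 (Export error): agent_id=1 -> matches Aaron
  - ticket 3 (Memory leak): agent_id=1 -> matches Aaron
  - ticket 4 (Bad redirect): agent_id=1 -> matches Aaron
  - ticket 5 (Wrong timezone): agent_id=4 -> matches Eve
  - ticket 6 (Missing icon): agent_id=NULL, no match -> kept with NULL
  - ticket 7 (Timeout error): agent_id=NULL, no match -> kept with NULL
All 7 rows appear; 2 have NULL agent.

SQL:
SELECT a.title, b.name AS agent
FROM tickets a
LEFT JOIN agents b ON a.agent_id = b.id

Result:
title          | agent
---------------+------
Off by one     | Tina 
Export error   | Aaron
Memory leak    | Aaron
Bad redirect   | Aaron
Wrong timezone | Eve  
Missing icon   | NULL 
Timeout error  | NULL 


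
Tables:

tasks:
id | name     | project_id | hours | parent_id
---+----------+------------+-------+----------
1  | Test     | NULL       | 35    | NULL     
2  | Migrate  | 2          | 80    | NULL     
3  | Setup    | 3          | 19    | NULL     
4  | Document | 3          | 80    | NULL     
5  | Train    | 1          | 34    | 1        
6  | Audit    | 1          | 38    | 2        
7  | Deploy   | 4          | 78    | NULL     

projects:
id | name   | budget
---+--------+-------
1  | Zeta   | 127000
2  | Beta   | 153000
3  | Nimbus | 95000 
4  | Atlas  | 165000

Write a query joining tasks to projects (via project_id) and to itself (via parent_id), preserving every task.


Two LEFT JOINs from the same base table tasks: one to projects via project_id, one to tasks itself via parent_id. Both are LEFT so every task is preserved.
Match against projects:
  - task 1 (Test): project_id=NULL, no match -> kept with NULL
  - task 2 (Migrate): project_id=2 -> matches Beta
  - task 3 (Setup): project_id=3 -> matches Nimbus
  - task 4 (Document): project_id=3 -> matches Nimbus
  - task 5 (Train): project_id=1 -> matches Zeta
  - task 6 (Audit): project_id=1 -> matches Zeta
  - task 7 (Deploy): project_id=4 -> matches Atlas
Match against tasks (self):
  - task 1 (Test): parent_id=NULL -> NULL
  - task 2 (Migrate): parent_id=NULL -> NULL
  - task 3 (Setup): parent_id=NULL -> NULL
  - task 4 (Document): parent_id=NULL -> NULL
  - task 5 (Train): parent_id=1 -> Test
  - task 6 (Audit): parent_id=2 -> Migrate
  - task 7 (Deploy): parent_id=NULL -> NULL

SQL:
SELECT a.name, b.name AS project, c.name AS parent
FROM tasks a
LEFT JOIN projects b ON a.project_id = b.id
LEFT JOIN tasks c ON a.parent_id = c.id

Result:
name     | project | parent 
---------+---------+--------
Test     | NULL    | NULL   
Migrate  | Beta    | NULL   
Setup    | Nimbus  | NULL   
Document | Nimbus  | NULL   
Train    | Zeta    | Test   
Audit    | Zeta    | Migrate
Deploy   | Atlas   | NULL   


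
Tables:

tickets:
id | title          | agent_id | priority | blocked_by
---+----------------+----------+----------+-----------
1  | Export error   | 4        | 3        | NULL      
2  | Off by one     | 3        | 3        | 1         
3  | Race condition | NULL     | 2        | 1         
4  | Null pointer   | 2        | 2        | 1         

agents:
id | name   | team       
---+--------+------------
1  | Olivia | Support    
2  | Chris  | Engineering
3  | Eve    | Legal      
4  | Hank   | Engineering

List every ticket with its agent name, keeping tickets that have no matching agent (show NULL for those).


LEFT JOIN keeps every row from tickets (the left table); where agent_id has no match in agents, the agent columns become NULL. Walk through each ticket:
  - ticket 1 (Export error): agent_id=4 -> matches Hank
  - ticket 2 (Off by one): agent_id=3 -> matches Eve
  - ticket 3 (Race condition): agent_id=NULL, no match -> kept with NULL
  - ticket 4 (Null pointer): agent_id=2 -> matches Chris
All 4 rows appear; 1 has NULL agent.

SQL:
SELECT a.title, b.name AS agent
FROM tickets a
LEFT JOIN agents b ON a.agent_id = b.id

Result:
title          | agent
---------------+------
Export error   | Hank 
Off by one     | Eve  
Race condition | NULL 
Null pointer   | Chris


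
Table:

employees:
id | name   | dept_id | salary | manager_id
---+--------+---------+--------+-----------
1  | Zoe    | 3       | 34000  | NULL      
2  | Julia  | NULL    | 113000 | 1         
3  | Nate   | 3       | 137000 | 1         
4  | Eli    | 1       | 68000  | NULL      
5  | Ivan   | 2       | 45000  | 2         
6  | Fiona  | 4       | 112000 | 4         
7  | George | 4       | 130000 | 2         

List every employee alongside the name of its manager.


This is a self-join: employees is joined to a second copy of itself, matching each row's manager_id to another row's id. Use LEFT JOIN so rows with manager_id=NULL are kept.
  - employee 1 (Zoe): manager_id=NULL -> NULL
  - employee 2 (Julia): manager_id=1 -> Zoe
  - employee 3 (Nate): manager_id=1 -> Zoe
  - employee 4 (Eli): manager_id=NULL -> NULL
  - employee 5 (Ivan): manager_id=2 -> Julia
  - employee 6 (Fiona): manager_id=4 -> Eli
  - employee 7 (George): manager_id=2 -> Julia

SQL:
SELECT a.name AS item, b.name AS manager
FROM employees a
LEFT JOIN employees b ON a.manager_id = b.id

Result:
item   | manager
-------+--------
Zoe    | NULL   
Julia  | Zoe    
Nate   | Zoe    
Eli    | NULL   
Ivan   | Julia  
Fiona  | Eli    
George | Julia  


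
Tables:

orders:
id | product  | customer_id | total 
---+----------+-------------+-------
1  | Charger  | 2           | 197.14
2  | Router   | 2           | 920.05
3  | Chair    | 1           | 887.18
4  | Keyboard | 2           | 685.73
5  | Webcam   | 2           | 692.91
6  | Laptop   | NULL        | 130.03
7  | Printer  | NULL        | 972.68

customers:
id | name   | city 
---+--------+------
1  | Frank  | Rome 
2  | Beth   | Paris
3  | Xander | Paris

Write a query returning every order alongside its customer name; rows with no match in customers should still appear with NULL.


LEFT JOIN keeps every row from orders (the left table); where customer_id has no match in customers, the customer columns become NULL. Walk through each order:
  - order 1 (Charger): customer_id=2 -> matches Beth
  - order 2 (Router): customer_id=2 -> matches Beth
  - order 3 (Chair): customer_id=1 -> matches Frank
  - order 4 (Keyboard): customer_id=2 -> matches Beth
  - order 5 (Webcam): customer_id=2 -> matches Beth
  - order 6 (Laptop): customer_id=NULL, no match -> kept with NULL
  - order 7 (Printer): customer_id=NULL, no match -> kept with NULL
All 7 rows appear; 2 have NULL customer.

SQL:
SELECT a.product, b.name AS customer
FROM orders a
LEFT JOIN customers b ON a.customer_id = b.id

Result:
product  | customer
---------+---------
Charger  | Beth    
Router   | Beth    
Chair    | Frank   
Keyboard | Beth    
Webcam   | Beth    
Laptop   | NULL    
Printer  | NULL    


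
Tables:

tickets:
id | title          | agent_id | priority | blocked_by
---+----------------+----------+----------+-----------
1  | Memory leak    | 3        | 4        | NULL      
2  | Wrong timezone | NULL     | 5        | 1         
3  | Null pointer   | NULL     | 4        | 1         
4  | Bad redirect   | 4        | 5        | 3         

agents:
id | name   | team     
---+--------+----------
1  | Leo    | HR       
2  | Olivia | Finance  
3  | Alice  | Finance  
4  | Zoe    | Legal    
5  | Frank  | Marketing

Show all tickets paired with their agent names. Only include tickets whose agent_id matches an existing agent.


INNER JOIN keeps only tickets rows whose agent_id matches an id in agents. Walk through each ticket:
  - ticket 1 (Memory leak): agent_id=3 -> matches Alice
  - ticket 2 (Wrong timezone): agent_id=NULL, no match -> dropped
  - ticket 3 (Null pointer): agent_id=NULL, no match -> dropped
  - ticket 4 (Bad redirect): agent_id=4 -> matches Zoe
So 2 of 4 rows are dropped.

SQL:
SELECT a.title, b.name AS agent
FROM tickets a
INNER JOIN agents b ON a.agent_id = b.id

Result:
title        | agent
-------------+------
Memory leak  | Alice
Bad redirect | Zoe  


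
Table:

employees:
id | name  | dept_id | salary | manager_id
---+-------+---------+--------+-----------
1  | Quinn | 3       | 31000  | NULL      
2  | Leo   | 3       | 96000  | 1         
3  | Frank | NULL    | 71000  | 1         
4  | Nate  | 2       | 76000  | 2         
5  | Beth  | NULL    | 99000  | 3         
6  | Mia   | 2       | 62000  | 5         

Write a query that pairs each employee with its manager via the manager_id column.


This is a self-join: employees is joined to a second copy of itself, matching each row's manager_id to another row's id. Use LEFT JOIN so rows with manager_id=NULL are kept.
  - employee 1 (Quinn): manager_id=NULL -> NULL
  - employee 2 (Leo): manager_id=1 -> Quinn
  - employee 3 (Frank): manager_id=1 -> Quinn
  - employee 4 (Nate): manager_id=2 -> Leo
  - employee 5 (Beth): manager_id=3 -> Frank
  - employee 6 (Mia): manager_id=5 -> Beth

SQL:
SELECT a.name AS item, b.name AS manager
FROM employees a
LEFT JOIN employees b ON a.manager_id = b.id

Result:
item  | manager
------+--------
Quinn | NULL   
Leo   | Quinn  
Frank | Quinn  
Nate  | Leo    
Beth  | Frank  
Mia   | Beth   


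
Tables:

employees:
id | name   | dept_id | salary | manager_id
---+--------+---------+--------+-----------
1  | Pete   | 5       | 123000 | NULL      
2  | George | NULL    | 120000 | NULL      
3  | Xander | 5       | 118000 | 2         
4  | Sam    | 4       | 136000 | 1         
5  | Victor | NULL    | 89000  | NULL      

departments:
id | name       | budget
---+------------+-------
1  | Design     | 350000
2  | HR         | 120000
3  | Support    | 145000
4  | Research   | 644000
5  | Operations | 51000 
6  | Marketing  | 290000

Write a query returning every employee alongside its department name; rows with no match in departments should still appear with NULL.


LEFT JOIN keeps every row from employees (the left table); where dept_id has no match in departments, the department columns become NULL. Walk through each employee:
  - employee 1 (Pete): dept_id=5 -> matches Operations
  - employee 2 (George): dept_id=NULL, no match -> kept with NULL
  - employee 3 (Xander): dept_id=5 -> matches Operations
  - employee 4 (Sam): dept_id=4 -> matches Research
  - employee 5 (Victor): dept_id=NULL, no match -> kept with NULL
All 5 rows appear; 2 have NULL department.

SQL:
SELECT a.name, b.name AS department
FROM employees a
LEFT JOIN departments b ON a.dept_id = b.id

Result:
name   | department
-------+-----------
Pete   | Operations
George | NULL      
Xander | Operations
Sam    | Research  
Victor | NULL      


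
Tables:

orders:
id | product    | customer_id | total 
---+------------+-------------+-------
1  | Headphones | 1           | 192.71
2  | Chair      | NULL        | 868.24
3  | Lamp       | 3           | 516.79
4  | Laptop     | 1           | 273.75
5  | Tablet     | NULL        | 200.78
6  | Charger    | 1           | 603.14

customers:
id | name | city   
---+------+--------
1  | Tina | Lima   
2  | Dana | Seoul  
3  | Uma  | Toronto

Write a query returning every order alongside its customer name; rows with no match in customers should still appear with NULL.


LEFT JOIN keeps every row from orders (the left table); where customer_id has no match in customers, the customer columns become NULL. Walk through each order:
  - order 1 (Headphones): customer_id=1 -> matches Tina
  - order 2 (Chair): customer_id=NULL, no match -> kept with NULL
  - order 3 (Lamp): customer_id=3 -> matches Uma
  - order 4 (Laptop): customer_id=1 -> matches Tina
  - order 5 (Tablet): customer_id=NULL, no match -> kept with NULL
  - order 6 (Charger): customer_id=1 -> matches Tina
All 6 rows appear; 2 have NULL customer.

SQL:
SELECT a.product, b.name AS customer
FROM orders a
LEFT JOIN customers b ON a.customer_id = b.id

Result:
product    | customer
-----------+---------
Headphones | Tina    
Chair      | NULL    
Lamp       | Uma     
Laptop     | Tina    
Tablet     | NULL    
Charger    | Tina    


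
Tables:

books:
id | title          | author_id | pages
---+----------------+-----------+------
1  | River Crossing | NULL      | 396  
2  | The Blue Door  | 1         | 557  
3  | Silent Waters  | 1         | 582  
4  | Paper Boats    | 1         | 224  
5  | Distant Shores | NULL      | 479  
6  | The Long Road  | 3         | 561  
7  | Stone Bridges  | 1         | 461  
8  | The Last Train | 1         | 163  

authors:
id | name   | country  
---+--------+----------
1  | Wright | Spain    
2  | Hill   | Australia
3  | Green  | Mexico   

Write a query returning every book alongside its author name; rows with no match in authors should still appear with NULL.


LEFT JOIN keeps every row from books (the left table); where author_id has no match in authors, the author columns become NULL. Walk through each book:
  - book 1 (River Crossing): author_id=NULL, no match -> kept with NULL
  - book 2 (The Blue Door): author_id=1 -> matches Wright
  - book 3 (Silent Waters): author_id=1 -> matches Wright
  - book 4 (Paper Boats): author_id=1 -> matches Wright
  - book 5 (Distant Shores): author_id=NULL, no match -> kept with NULL
  - book 6 (The Long Road): author_id=3 -> matches Green
  - book 7 (Stone Bridges): author_id=1 -> matches Wright
  - book 8 (The Last Train): author_id=1 -> matches Wright
All 8 rows appear; 2 have NULL author.

SQL:
SELECT a.title, b.name AS author
FROM books a
LEFT JOIN authors b ON a.author_id = b.id

Result:
title          | author
---------------+-------
River Crossing | NULL  
The Blue Door  | Wright
Silent Waters  | Wright
Paper Boats    | Wright
Distant Shores | NULL  
The Long Road  | Green 
Stone Bridges  | Wright
The Last Train | Wright


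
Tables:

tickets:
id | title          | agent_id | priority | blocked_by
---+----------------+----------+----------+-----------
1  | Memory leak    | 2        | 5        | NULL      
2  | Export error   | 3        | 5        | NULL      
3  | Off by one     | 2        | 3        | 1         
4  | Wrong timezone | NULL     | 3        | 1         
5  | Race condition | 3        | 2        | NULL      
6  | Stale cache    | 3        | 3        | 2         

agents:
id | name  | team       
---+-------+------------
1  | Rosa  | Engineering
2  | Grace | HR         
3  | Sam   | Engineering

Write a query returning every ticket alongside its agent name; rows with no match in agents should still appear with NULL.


LEFT JOIN keeps every row from tickets (the left table); where agent_id has no match in agents, the agent columns become NULL. Walk through each ticket:
  - ticket 1 (Memory leak): agent_id=2 -> matches Grace
  - ticket 2 (Export error): agent_id=3 -> matches Sam
  - ticket 3 (Off by one): agent_id=2 -> matches Grace
  - ticket 4 (Wrong timezone): agent_id=NULL, no match -> kept with NULL
  - ticket 5 (Race condition): agent_id=3 -> matches Sam
  - ticket 6 (Stale cache): agent_id=3 -> matches Sam
All 6 rows appear; 1 has NULL agent.

SQL:
SELECT a.title, b.name AS agent
FROM tickets a
LEFT JOIN agents b ON a.agent_id = b.id

Result:
title          | agent
---------------+------
Memory leak    | Grace
Export error   | Sam  
Off by one     | Grace
Wrong timezone | NULL 
Race condition | Sam  
Stale cache    | Sam  


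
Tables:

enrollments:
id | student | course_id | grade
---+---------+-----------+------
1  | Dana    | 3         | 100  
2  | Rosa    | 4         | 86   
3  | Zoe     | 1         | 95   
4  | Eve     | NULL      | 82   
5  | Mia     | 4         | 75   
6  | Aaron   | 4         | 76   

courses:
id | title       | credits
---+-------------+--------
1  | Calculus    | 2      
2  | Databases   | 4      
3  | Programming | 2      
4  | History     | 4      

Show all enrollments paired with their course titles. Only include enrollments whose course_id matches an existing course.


INNER JOIN keeps only enrollments rows whose course_id matches an id in courses. Walk through each enrollment:
  - enrollment 1 (Dana): course_id=3 -> matches Programming
  - enrollment 2 (Rosa): course_id=4 -> matches History
  - enrollment 3 (Zoe): course_id=1 -> matches Calculus
  - enrollment 4 (Eve): course_id=NULL, no match -> dropped
  - enrollment 5 (Mia): course_id=4 -> matches History
  - enrollment 6 (Aaron): course_id=4 -> matches History
So 1 of 6 rows is dropped.

SQL:
SELECT a.student, b.title AS course
FROM enrollments a
INNER JOIN courses b ON a.course_id = b.id

Result:
student | course     
--------+------------
Dana    | Programming
Rosa    | History    
Zoe     | Calculus   
Mia     | History    
Aaron   | History    
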